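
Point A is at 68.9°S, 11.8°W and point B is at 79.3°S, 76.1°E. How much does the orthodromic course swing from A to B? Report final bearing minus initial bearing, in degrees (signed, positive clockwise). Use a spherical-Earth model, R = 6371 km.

-85.9°

Initial bearing θ₁ = atan2(sin Δλ cos φ₂, cos φ₁ sin φ₂ − sin φ₁ cos φ₂ cos Δλ) = 151.89°
Final bearing θ₂ = (initial bearing from the destination back to the start) + 180° = 65.99°
Δθ = θ₂ − θ₁ = -85.9°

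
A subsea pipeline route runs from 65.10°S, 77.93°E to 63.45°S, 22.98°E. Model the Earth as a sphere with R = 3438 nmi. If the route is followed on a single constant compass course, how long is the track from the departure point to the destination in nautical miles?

Δψ = ln[tan(π/4+φ₂/2)/tan(π/4+φ₁/2)] = +0.0664;  Δφ = +0.0288 rad,  Δλ = -0.9591 rad
q = Δφ/Δψ = 0.4339
d = R·√(Δφ² + q²Δλ²) = 3438·0.41714 = 1434 nmi

1434 nmi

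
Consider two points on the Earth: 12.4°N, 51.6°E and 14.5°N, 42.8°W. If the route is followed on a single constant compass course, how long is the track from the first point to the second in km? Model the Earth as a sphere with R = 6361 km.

Δψ = ln[tan(π/4+φ₂/2)/tan(π/4+φ₁/2)] = +0.0377;  Δφ = +0.0367 rad,  Δλ = -1.6476 rad
q = Δφ/Δψ = 0.9725
d = R·√(Δφ² + q²Δλ²) = 6361·1.60272 = 10195 km

10195 km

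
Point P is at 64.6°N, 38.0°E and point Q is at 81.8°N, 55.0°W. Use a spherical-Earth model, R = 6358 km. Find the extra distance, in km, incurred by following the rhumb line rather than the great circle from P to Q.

Great circle: cos σ = sin φ₁ sin φ₂ + cos φ₁ cos φ₂ cos Δλ,  σ = 0.4715 rad → d_gc = 2997.7 km
Rhumb line: Δψ = +1.1455, q = Δφ/Δψ = 0.2621, d_rh = R√(Δφ²+q²Δλ²) = 3310.3 km
Excess = 3310.3 − 2997.7 = 312.6 ≈ 313 km

313 km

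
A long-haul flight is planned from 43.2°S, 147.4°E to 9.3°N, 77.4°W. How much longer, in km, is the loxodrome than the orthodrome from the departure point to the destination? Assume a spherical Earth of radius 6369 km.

Great circle: cos σ = sin φ₁ sin φ₂ + cos φ₁ cos φ₂ cos Δλ,  σ = 2.2409 rad → d_gc = 14272.4 km
Rhumb line: Δψ = +1.0007, q = Δφ/Δψ = 0.9157, d_rh = R√(Δφ²+q²Δλ²) = 14948.1 km
Excess = 14948.1 − 14272.4 = 675.7 ≈ 676 km

676 km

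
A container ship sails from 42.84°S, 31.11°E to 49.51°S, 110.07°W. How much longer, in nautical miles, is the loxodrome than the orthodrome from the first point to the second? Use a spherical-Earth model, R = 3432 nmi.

971 nmi

Great circle: cos σ = sin φ₁ sin φ₂ + cos φ₁ cos φ₂ cos Δλ,  σ = 1.4241 rad → d_gc = 4887.52 nmi
Rhumb line: Δψ = -0.1684, q = Δφ/Δψ = 0.6912, d_rh = R√(Δφ²+q²Δλ²) = 5859.00 nmi
Excess = 5859.00 − 4887.52 = 971.48 ≈ 971 nmi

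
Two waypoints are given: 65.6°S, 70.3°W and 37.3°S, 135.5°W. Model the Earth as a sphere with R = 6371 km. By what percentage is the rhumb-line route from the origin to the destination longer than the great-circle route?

Great circle: σ = 0.8097 rad → d_gc = Rσ = 5158.7 km
Rhumb: Δφ = +0.4939, Δλ = -1.1380, Δψ = +0.8290, q = Δφ/Δψ = 0.5958 → d_rh = R√(Δφ²+q²Δλ²) = 5344.4 km
Excess = (5344.4 − 5158.7) / 5158.7 = 185.7 / 5158.7 = 3.60% ≈ 3.6%

3.6%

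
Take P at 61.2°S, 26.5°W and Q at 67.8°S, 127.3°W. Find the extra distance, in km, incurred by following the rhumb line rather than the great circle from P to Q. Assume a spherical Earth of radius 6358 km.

Great circle: cos σ = sin φ₁ sin φ₂ + cos φ₁ cos φ₂ cos Δλ,  σ = 0.6805 rad → d_gc = 4326.8 km
Rhumb line: Δψ = -0.2690, q = Δφ/Δψ = 0.4282, d_rh = R√(Δφ²+q²Δλ²) = 4845.0 km
Excess = 4845.0 − 4326.8 = 518.2 ≈ 518 km

518 km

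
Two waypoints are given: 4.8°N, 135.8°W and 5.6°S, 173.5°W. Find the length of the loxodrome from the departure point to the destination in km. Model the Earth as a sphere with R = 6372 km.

4344 km

Δψ = ln[tan(π/4+φ₂/2)/tan(π/4+φ₁/2)] = -0.1818;  Δφ = -0.1815 rad,  Δλ = -0.6580 rad
q = Δφ/Δψ = 0.9986
d = R·√(Δφ² + q²Δλ²) = 6372·0.68168 = 4344 km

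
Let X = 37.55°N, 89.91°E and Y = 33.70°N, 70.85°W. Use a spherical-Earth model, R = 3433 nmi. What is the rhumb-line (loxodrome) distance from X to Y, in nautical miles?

Δψ = ln[tan(π/4+φ₂/2)/tan(π/4+φ₁/2)] = -0.0827;  Δφ = -0.0672 rad,  Δλ = -2.8058 rad
q = Δφ/Δψ = 0.8125
d = R·√(Δφ² + q²Δλ²) = 3433·2.28080 = 7830 nmi

7830 nmi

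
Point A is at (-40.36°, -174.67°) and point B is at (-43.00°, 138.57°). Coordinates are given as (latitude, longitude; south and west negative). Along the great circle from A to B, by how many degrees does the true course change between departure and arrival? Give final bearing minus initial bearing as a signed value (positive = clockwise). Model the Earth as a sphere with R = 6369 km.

+32.1°

Initial bearing θ₁ = atan2(sin Δλ cos φ₂, cos φ₁ sin φ₂ − sin φ₁ cos φ₂ cos Δλ) = 249.88°
Final bearing θ₂ = (initial bearing from the destination back to the start) + 180° = 281.96°
Δθ = θ₂ − θ₁ = +32.1°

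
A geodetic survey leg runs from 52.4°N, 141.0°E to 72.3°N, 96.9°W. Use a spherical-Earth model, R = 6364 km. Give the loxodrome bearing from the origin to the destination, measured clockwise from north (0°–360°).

69.8°

Δψ = ln[tan(π/4+φ₂/2)/tan(π/4+φ₁/2)] = +0.7823
Δλ = +2.1310 rad (taken the short way round)
course = atan2(Δλ, Δψ) = 69.84°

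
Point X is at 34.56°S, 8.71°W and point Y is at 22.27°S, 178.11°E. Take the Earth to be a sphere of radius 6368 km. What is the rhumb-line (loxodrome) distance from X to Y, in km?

Δψ = ln[tan(π/4+φ₂/2)/tan(π/4+φ₁/2)] = +0.2446;  Δφ = +0.2145 rad,  Δλ = -3.0226 rad
q = Δφ/Δψ = 0.8768
d = R·√(Δφ² + q²Δλ²) = 6368·2.65898 = 16932 km

16932 km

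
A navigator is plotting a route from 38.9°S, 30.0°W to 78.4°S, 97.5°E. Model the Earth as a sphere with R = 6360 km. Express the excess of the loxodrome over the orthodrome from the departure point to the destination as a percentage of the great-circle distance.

17.8%

Great circle: σ = 1.0241 rad → d_gc = Rσ = 6513.2 km
Rhumb: Δφ = -0.6894, Δλ = +2.2253, Δψ = -1.5489, q = Δφ/Δψ = 0.4451 → d_rh = R√(Δφ²+q²Δλ²) = 7675.1 km
Excess = (7675.1 − 6513.2) / 6513.2 = 1161.9 / 6513.2 = 17.84% ≈ 17.8%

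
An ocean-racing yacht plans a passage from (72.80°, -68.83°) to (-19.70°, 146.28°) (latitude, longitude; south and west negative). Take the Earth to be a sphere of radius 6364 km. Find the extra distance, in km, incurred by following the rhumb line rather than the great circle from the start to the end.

Great circle: cos σ = sin φ₁ sin φ₂ + cos φ₁ cos φ₂ cos Δλ,  σ = 2.1529 rad → d_gc = 13700.9 km
Rhumb line: Δψ = -2.2397, q = Δφ/Δψ = 0.7208, d_rh = R√(Δφ²+q²Δλ²) = 15496.0 km
Excess = 15496.0 − 13700.9 = 1795.1 ≈ 1795 km

1795 km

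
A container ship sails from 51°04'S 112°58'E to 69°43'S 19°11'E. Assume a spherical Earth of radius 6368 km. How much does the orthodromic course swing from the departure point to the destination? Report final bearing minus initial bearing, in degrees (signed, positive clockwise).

+86.5°

At departure: θ₁ = atan2(sin Δλ cos φ₂, cos φ₁ sin φ₂ − sin φ₁ cos φ₂ cos Δλ) = 209.67°
At arrival: θ₂ = atan2(sin Δλ cos φ₁, −cos φ₂ sin φ₁ + sin φ₂ cos φ₁ cos Δλ) = 296.20°
Δθ = θ₂ − θ₁ = +86.5°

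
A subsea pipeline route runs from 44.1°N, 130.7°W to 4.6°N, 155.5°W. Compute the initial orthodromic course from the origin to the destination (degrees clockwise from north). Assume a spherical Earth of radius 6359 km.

216.2°

θ = atan2( sin Δλ·cos φ₂ ,  cos φ₁ sin φ₂ − sin φ₁ cos φ₂ cos Δλ )
  = atan2(-0.4181, -0.5721) = 216.16°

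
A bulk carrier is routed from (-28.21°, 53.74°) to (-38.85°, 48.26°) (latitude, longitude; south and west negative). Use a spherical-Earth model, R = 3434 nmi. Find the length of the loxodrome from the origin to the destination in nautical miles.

694 nmi

Δψ = ln[tan(π/4+φ₂/2)/tan(π/4+φ₁/2)] = -0.2234;  Δφ = -0.1857 rad,  Δλ = -0.0956 rad
q = Δφ/Δψ = 0.8313
d = R·√(Δφ² + q²Δλ²) = 3434·0.20201 = 694 nmi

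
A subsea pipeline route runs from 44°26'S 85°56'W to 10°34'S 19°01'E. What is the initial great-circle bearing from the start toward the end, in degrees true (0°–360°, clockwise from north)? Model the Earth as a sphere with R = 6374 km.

108.0°

θ = atan2( sin Δλ·cos φ₂ ,  cos φ₁ sin φ₂ − sin φ₁ cos φ₂ cos Δλ )
  = atan2(+0.9498, -0.3085) = 107.99°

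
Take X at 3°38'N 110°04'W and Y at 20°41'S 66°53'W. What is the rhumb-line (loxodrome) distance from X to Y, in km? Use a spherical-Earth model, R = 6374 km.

Δψ = ln[tan(π/4+φ₂/2)/tan(π/4+φ₁/2)] = -0.4326;  Δφ = -0.4244 rad,  Δλ = +0.7537 rad
q = Δφ/Δψ = 0.9812
d = R·√(Δφ² + q²Δλ²) = 6374·0.85263 = 5435 km

5435 km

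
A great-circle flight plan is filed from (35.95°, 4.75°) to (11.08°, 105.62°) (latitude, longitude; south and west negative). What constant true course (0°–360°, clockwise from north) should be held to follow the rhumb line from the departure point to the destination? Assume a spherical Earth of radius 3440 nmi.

105.2°

Δψ = ln[tan(π/4+φ₂/2)/tan(π/4+φ₁/2)] = -0.4786
Δλ = +1.7605 rad (taken the short way round)
course = atan2(Δλ, Δψ) = 105.21°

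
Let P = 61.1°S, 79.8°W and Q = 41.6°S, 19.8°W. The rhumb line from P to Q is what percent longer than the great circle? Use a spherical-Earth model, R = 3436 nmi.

Great circle: σ = 0.7045 rad → d_gc = Rσ = 2420.6 nmi
Rhumb: Δφ = +0.3403, Δλ = +1.0472, Δψ = +0.5562, q = Δφ/Δψ = 0.6119 → d_rh = R√(Δφ²+q²Δλ²) = 2493.0 nmi
Excess = (2493.0 − 2420.6) / 2420.6 = 72.4 / 2420.6 = 2.99% ≈ 3.0%

3.0%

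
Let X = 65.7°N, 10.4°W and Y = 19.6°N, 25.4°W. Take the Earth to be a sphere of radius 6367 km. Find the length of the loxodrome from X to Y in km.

5246 km

Rhumb course C = atan2(Δλ, Δψ) with Δψ = ln[tan(π/4+φ₂/2)/tan(π/4+φ₁/2)] = -1.1868, Δλ = -0.2618 → C = 192.44°
d = R·|Δφ| / |cos C| = 6367·0.80460 / 0.97652 = 5246 km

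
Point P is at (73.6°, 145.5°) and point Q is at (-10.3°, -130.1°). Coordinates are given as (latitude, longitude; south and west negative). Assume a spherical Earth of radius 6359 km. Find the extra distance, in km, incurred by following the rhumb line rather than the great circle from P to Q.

Great circle: cos σ = sin φ₁ sin φ₂ + cos φ₁ cos φ₂ cos Δλ,  σ = 1.7157 rad → d_gc = 10910.3 km
Rhumb line: Δψ = -2.1180, q = Δφ/Δψ = 0.6914, d_rh = R√(Δφ²+q²Δλ²) = 11342.4 km
Excess = 11342.4 − 10910.3 = 432.1 ≈ 432 km

432 km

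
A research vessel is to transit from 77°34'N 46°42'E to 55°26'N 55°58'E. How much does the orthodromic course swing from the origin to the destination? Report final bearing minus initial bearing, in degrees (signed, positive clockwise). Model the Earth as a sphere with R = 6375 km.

+8.7°

Initial bearing θ₁ = atan2(sin Δλ cos φ₂, cos φ₁ sin φ₂ − sin φ₁ cos φ₂ cos Δλ) = 166.11°
Final bearing θ₂ = (initial bearing from the destination back to the start) + 180° = 174.77°
Δθ = θ₂ − θ₁ = +8.7°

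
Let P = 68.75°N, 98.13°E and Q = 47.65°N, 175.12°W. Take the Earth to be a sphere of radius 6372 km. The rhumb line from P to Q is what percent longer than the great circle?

Great circle: σ = 0.7917 rad → d_gc = Rσ = 5044.7 km
Rhumb: Δφ = -0.3683, Δλ = +1.5141, Δψ = -0.7251, q = Δφ/Δψ = 0.5079 → d_rh = R√(Δφ²+q²Δλ²) = 5432.8 km
Excess = (5432.8 − 5044.7) / 5044.7 = 388.1 / 5044.7 = 7.69% ≈ 7.7%

7.7%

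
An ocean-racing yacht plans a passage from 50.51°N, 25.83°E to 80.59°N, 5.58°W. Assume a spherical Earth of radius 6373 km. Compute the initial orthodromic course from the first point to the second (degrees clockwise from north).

N = sin Δλ·cos φ₂ = -0.0852;  D = cos φ₁ sin φ₂ − sin φ₁ cos φ₂ cos Δλ = +0.5197
initial course = atan2(N, D) = 350.69°

350.7°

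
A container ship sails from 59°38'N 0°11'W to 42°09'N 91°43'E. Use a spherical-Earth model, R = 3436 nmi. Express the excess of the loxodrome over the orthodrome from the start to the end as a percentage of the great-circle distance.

Great circle: σ = 0.9684 rad → d_gc = Rσ = 3327.6 nmi
Rhumb: Δφ = -0.3051, Δλ = +1.6040, Δψ = -0.4915, q = Δφ/Δψ = 0.6208 → d_rh = R√(Δφ²+q²Δλ²) = 3578.4 nmi
Excess = (3578.4 − 3327.6) / 3327.6 = 250.8 / 3327.6 = 7.54% ≈ 7.5%

7.5%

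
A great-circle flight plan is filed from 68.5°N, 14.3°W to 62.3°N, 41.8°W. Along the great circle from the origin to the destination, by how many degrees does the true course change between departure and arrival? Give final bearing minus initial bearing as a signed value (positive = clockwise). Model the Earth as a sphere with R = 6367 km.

Initial bearing θ₁ = atan2(sin Δλ cos φ₂, cos φ₁ sin φ₂ − sin φ₁ cos φ₂ cos Δλ) = 254.60°
Final bearing θ₂ = (initial bearing from the destination back to the start) + 180° = 229.48°
Δθ = θ₂ − θ₁ = -25.1°

-25.1°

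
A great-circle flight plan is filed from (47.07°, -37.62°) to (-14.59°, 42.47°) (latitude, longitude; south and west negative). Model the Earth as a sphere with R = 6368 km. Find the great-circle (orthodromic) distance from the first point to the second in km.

10455 km

cos σ = sin φ₁ sin φ₂ + cos φ₁ cos φ₂ cos Δλ
      = sin(47.07°)sin(-14.59°) + cos(47.07°)cos(-14.59°)cos(80.09°) = -0.0710
σ = 94.071° → d = Rσ = 6368·1.64186 = 10455 km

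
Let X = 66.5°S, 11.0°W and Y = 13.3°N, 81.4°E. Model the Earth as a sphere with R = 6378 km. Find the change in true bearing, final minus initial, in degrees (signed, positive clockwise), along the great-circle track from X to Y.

At departure: θ₁ = atan2(sin Δλ cos φ₂, cos φ₁ sin φ₂ − sin φ₁ cos φ₂ cos Δλ) = 86.80°
At arrival: θ₂ = atan2(sin Δλ cos φ₁, −cos φ₂ sin φ₁ + sin φ₂ cos φ₁ cos Δλ) = 24.15°
Δθ = θ₂ − θ₁ = -62.7°

-62.7°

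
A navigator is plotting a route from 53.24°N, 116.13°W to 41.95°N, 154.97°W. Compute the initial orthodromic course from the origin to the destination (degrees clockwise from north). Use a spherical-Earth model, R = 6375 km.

N = sin Δλ·cos φ₂ = -0.4664;  D = cos φ₁ sin φ₂ − sin φ₁ cos φ₂ cos Δλ = -0.0640
initial course = atan2(N, D) = 262.18°

262.2°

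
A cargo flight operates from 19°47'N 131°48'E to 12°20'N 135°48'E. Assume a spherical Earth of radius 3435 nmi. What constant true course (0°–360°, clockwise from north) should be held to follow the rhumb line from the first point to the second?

152.7°

Meridional parts: M(φ₁)=+0.3524, M(φ₂)=+0.2169 → ΔM = -0.1354;  Δλ = +0.0698 rad
tan C = Δλ / ΔM = -0.5155 → C = 152.73°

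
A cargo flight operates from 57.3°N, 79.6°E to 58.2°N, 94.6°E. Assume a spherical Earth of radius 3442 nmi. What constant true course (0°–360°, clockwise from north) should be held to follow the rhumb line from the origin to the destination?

83.6°

Meridional parts: M(φ₁)=+1.2263, M(φ₂)=+1.2558 → ΔM = +0.0294;  Δλ = +0.2618 rad
tan C = Δλ / ΔM = +8.8930 → C = 83.58°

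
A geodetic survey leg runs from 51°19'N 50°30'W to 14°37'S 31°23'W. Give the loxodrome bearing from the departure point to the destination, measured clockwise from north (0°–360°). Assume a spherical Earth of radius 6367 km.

Δψ = ln[tan(π/4+φ₂/2)/tan(π/4+φ₁/2)] = -1.3049
Δλ = +0.3336 rad (taken the short way round)
course = atan2(Δλ, Δψ) = 165.66°

165.7°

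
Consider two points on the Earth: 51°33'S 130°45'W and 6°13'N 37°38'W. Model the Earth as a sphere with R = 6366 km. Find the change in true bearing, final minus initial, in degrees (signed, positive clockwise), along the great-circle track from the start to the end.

Initial bearing θ₁ = atan2(sin Δλ cos φ₂, cos φ₁ sin φ₂ − sin φ₁ cos φ₂ cos Δλ) = 88.56°
Final bearing θ₂ = (initial bearing from the destination back to the start) + 180° = 38.71°
Δθ = θ₂ − θ₁ = -49.9°

-49.9°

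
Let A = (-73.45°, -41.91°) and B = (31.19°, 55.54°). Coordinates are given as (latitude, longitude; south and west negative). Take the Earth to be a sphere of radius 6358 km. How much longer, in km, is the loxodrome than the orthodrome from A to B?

Great circle: cos σ = sin φ₁ sin φ₂ + cos φ₁ cos φ₂ cos Δλ,  σ = 2.1271 rad → d_gc = 13523.9 km
Rhumb line: Δψ = +2.5014, q = Δφ/Δψ = 0.7301, d_rh = R√(Δφ²+q²Δλ²) = 14041.6 km
Excess = 14041.6 − 13523.9 = 517.7 ≈ 518 km

518 km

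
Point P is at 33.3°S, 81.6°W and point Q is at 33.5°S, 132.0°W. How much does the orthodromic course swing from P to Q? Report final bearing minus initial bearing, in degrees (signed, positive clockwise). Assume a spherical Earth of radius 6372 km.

Initial bearing θ₁ = atan2(sin Δλ cos φ₂, cos φ₁ sin φ₂ − sin φ₁ cos φ₂ cos Δλ) = 255.22°
Final bearing θ₂ = (initial bearing from the destination back to the start) + 180° = 284.27°
Δθ = θ₂ − θ₁ = +29.0°

+29.0°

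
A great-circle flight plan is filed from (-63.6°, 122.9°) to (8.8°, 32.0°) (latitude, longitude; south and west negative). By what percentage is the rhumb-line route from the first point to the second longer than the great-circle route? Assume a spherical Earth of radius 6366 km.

3.6%

Great circle: σ = 1.7152 rad → d_gc = Rσ = 10919.2 km
Rhumb: Δφ = +1.2636, Δλ = -1.5865, Δψ = +1.6043, q = Δφ/Δψ = 0.7876 → d_rh = R√(Δφ²+q²Δλ²) = 11313.3 km
Excess = (11313.3 − 10919.2) / 10919.2 = 394.1 / 10919.2 = 3.61% ≈ 3.6%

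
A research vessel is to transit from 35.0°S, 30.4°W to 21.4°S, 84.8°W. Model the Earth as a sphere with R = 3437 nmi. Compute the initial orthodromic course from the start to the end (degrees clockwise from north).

θ = atan2( sin Δλ·cos φ₂ ,  cos φ₁ sin φ₂ − sin φ₁ cos φ₂ cos Δλ )
  = atan2(-0.7570, +0.0120) = 270.91°

270.9°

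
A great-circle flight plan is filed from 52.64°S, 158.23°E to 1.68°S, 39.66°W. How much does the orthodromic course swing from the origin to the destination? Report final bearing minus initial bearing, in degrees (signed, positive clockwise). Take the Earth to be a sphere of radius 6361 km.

At departure: θ₁ = atan2(sin Δλ cos φ₂, cos φ₁ sin φ₂ − sin φ₁ cos φ₂ cos Δλ) = 158.36°
At arrival: θ₂ = atan2(sin Δλ cos φ₁, −cos φ₂ sin φ₁ + sin φ₂ cos φ₁ cos Δλ) = 12.94°
Δθ = θ₂ − θ₁ = -145.4°

-145.4°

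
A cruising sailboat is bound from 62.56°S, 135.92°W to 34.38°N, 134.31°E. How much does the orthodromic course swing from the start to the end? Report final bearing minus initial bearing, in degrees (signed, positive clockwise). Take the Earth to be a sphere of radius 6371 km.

+40.2°

Initial bearing θ₁ = atan2(sin Δλ cos φ₂, cos φ₁ sin φ₂ − sin φ₁ cos φ₂ cos Δλ) = 287.69°
Final bearing θ₂ = (initial bearing from the destination back to the start) + 180° = 327.86°
Δθ = θ₂ − θ₁ = +40.2°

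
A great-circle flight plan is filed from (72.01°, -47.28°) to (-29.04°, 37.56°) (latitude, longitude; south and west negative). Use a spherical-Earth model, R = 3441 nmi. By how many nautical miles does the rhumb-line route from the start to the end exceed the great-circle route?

190 nmi

Great circle: cos σ = sin φ₁ sin φ₂ + cos φ₁ cos φ₂ cos Δλ,  σ = 2.0235 rad → d_gc = 6962.9 nmi
Rhumb line: Δψ = -2.3733, q = Δφ/Δψ = 0.7431, d_rh = R√(Δφ²+q²Δλ²) = 7153.0 nmi
Excess = 7153.0 − 6962.9 = 190.1 ≈ 190 nmi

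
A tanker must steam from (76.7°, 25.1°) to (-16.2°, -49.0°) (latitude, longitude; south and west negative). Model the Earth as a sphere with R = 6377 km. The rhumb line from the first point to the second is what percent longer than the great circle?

Great circle: σ = 1.7834 rad → d_gc = Rσ = 11372.6 km
Rhumb: Δφ = -1.6214, Δλ = -1.2933, Δψ = -2.4357, q = Δφ/Δψ = 0.6657 → d_rh = R√(Δφ²+q²Δλ²) = 11706.9 km
Excess = (11706.9 − 11372.6) / 11372.6 = 334.3 / 11372.6 = 2.94% ≈ 2.9%

2.9%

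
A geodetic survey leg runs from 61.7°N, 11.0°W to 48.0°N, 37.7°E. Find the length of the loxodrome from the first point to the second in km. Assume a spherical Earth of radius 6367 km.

3434 km

Rhumb course C = atan2(Δλ, Δψ) with Δψ = ln[tan(π/4+φ₂/2)/tan(π/4+φ₁/2)] = -0.4204, Δλ = +0.8500 → C = 116.32°
d = R·|Δφ| / |cos C| = 6367·0.23911 / 0.44336 = 3434 km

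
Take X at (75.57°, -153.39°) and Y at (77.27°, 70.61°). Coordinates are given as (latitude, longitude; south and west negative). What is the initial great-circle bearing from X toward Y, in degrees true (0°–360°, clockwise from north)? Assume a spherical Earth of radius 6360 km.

338.9°

N = sin Δλ·cos φ₂ = -0.1531;  D = cos φ₁ sin φ₂ − sin φ₁ cos φ₂ cos Δλ = +0.3966
initial course = atan2(N, D) = 338.89°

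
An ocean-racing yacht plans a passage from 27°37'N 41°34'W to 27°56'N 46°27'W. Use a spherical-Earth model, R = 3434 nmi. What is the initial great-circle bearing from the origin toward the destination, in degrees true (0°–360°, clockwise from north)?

275.3°

N = sin Δλ·cos φ₂ = -0.0752;  D = cos φ₁ sin φ₂ − sin φ₁ cos φ₂ cos Δλ = +0.0070
initial course = atan2(N, D) = 275.33°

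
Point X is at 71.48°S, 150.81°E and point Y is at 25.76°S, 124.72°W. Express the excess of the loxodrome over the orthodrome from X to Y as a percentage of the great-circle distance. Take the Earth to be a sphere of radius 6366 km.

6.0%

Great circle: σ = 1.1156 rad → d_gc = Rσ = 7101.7 km
Rhumb: Δφ = +0.7980, Δλ = +1.4743, Δψ = +1.3482, q = Δφ/Δψ = 0.5919 → d_rh = R√(Δφ²+q²Δλ²) = 7527.4 km
Excess = (7527.4 − 7101.7) / 7101.7 = 425.7 / 7101.7 = 5.99% ≈ 6.0%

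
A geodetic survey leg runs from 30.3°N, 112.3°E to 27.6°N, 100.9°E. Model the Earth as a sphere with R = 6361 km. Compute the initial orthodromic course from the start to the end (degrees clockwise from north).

257.7°

N = sin Δλ·cos φ₂ = -0.1752;  D = cos φ₁ sin φ₂ − sin φ₁ cos φ₂ cos Δλ = -0.0383
initial course = atan2(N, D) = 257.67°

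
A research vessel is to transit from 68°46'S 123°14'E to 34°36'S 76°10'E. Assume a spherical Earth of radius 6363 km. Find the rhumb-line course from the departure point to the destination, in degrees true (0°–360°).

321.4°

Meridional parts: M(φ₁)=-1.6743, M(φ₂)=-0.6443 → ΔM = +1.0299;  Δλ = -0.8215 rad
tan C = Δλ / ΔM = -0.7976 → C = 321.42°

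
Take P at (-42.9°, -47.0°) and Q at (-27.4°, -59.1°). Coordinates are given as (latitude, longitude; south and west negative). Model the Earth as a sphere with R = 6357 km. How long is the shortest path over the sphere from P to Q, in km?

2035 km

cos σ = sin φ₁ sin φ₂ + cos φ₁ cos φ₂ cos Δλ
      = sin(-42.90°)sin(-27.40°) + cos(-42.90°)cos(-27.40°)cos(-12.10°) = 0.9492
σ = 18.344° → d = Rσ = 6357·0.32017 = 2035 km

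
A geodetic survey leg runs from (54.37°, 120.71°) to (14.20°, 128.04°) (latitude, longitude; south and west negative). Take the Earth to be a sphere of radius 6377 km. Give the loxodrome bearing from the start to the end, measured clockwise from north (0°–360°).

Meridional parts: M(φ₁)=+1.1352, M(φ₂)=+0.2504 → ΔM = -0.8848;  Δλ = +0.1279 rad
tan C = Δλ / ΔM = -0.1446 → C = 171.77°

171.8°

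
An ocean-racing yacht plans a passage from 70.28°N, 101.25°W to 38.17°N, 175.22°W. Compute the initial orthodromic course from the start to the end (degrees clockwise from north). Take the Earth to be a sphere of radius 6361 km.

θ = atan2( sin Δλ·cos φ₂ ,  cos φ₁ sin φ₂ − sin φ₁ cos φ₂ cos Δλ )
  = atan2(-0.7556, +0.0042) = 270.32°

270.3°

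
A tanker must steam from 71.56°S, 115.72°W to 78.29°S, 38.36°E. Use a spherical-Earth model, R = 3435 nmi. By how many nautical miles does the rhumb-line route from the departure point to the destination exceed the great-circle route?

634 nmi

Great circle: cos σ = sin φ₁ sin φ₂ + cos φ₁ cos φ₂ cos Δλ,  σ = 0.5132 rad → d_gc = 1762.9 nmi
Rhumb line: Δψ = -0.4593, q = Δφ/Δψ = 0.2558, d_rh = R√(Δφ²+q²Δλ²) = 2396.7 nmi
Excess = 2396.7 − 1762.9 = 633.8 ≈ 634 nmi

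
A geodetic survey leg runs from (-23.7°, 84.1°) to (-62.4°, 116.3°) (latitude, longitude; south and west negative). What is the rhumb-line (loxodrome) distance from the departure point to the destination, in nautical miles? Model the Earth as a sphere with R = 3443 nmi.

2682 nmi

Δψ = ln[tan(π/4+φ₂/2)/tan(π/4+φ₁/2)] = -0.9780;  Δφ = -0.6754 rad,  Δλ = +0.5620 rad
q = Δφ/Δψ = 0.6906
d = R·√(Δφ² + q²Δλ²) = 3443·0.77902 = 2682 nmi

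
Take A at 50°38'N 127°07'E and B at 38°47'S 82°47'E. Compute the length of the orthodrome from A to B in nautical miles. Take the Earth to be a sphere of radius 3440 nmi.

Haversine: a = sin²(Δφ/2)+cos φ₁ cos φ₂ sin²(Δλ/2) = 0.56530;  σ = 2·atan2(√a,√(1−a))
σ = 97.504° → d = Rσ = 3440·1.70176 = 5854 nmi

5854 nmi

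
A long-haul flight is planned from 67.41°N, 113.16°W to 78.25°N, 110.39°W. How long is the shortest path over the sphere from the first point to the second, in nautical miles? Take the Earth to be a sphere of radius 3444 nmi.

653 nmi

Haversine: a = sin²(Δφ/2)+cos φ₁ cos φ₂ sin²(Δλ/2) = 0.00897;  σ = 2·atan2(√a,√(1−a))
σ = 10.868° → d = Rσ = 3444·0.18968 = 653 nmi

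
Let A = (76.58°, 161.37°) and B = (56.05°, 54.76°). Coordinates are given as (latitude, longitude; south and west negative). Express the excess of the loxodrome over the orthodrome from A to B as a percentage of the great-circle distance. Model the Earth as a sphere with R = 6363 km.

Great circle: σ = 0.6922 rad → d_gc = Rσ = 4404.7 km
Rhumb: Δφ = -0.3583, Δλ = -1.8607, Δψ = -0.9534, q = Δφ/Δψ = 0.3758 → d_rh = R√(Δφ²+q²Δλ²) = 4999.7 km
Excess = (4999.7 − 4404.7) / 4404.7 = 595.0 / 4404.7 = 13.51% ≈ 13.5%

13.5%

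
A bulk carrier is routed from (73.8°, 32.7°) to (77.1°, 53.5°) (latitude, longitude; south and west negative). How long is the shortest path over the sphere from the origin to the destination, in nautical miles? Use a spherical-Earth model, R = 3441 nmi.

368 nmi

cos σ = sin φ₁ sin φ₂ + cos φ₁ cos φ₂ cos Δλ
      = sin(73.80°)sin(77.10°) + cos(73.80°)cos(77.10°)cos(20.80°) = 0.9943
σ = 6.130° → d = Rσ = 3441·0.10699 = 368 nmi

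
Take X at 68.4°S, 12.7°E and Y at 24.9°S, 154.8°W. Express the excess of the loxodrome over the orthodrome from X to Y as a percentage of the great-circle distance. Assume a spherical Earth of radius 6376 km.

Great circle: σ = 1.5053 rad → d_gc = Rσ = 9597.6 km
Rhumb: Δφ = +0.7592, Δλ = -2.9234, Δψ = +1.2078, q = Δφ/Δψ = 0.6286 → d_rh = R√(Δφ²+q²Δλ²) = 12677.6 km
Excess = (12677.6 − 9597.6) / 9597.6 = 3080.0 / 9597.6 = 32.09% ≈ 32.1%

32.1%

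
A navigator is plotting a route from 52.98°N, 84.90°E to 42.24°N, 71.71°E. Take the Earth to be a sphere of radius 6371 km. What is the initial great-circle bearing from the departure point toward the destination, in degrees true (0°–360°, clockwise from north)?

N = sin Δλ·cos φ₂ = -0.1689;  D = cos φ₁ sin φ₂ − sin φ₁ cos φ₂ cos Δλ = -0.1708
initial course = atan2(N, D) = 224.69°

224.7°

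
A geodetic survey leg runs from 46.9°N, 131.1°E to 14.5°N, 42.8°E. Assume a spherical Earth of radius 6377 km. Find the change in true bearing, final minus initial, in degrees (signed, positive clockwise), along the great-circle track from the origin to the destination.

At departure: θ₁ = atan2(sin Δλ cos φ₂, cos φ₁ sin φ₂ − sin φ₁ cos φ₂ cos Δλ) = 278.82°
At arrival: θ₂ = atan2(sin Δλ cos φ₁, −cos φ₂ sin φ₁ + sin φ₂ cos φ₁ cos Δλ) = 224.22°
Δθ = θ₂ − θ₁ = -54.6°

-54.6°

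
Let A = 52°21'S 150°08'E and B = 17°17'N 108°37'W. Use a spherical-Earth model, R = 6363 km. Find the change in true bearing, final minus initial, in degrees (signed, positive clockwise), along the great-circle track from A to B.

Initial bearing θ₁ = atan2(sin Δλ cos φ₂, cos φ₁ sin φ₂ − sin φ₁ cos φ₂ cos Δλ) = 87.92°
Final bearing θ₂ = (initial bearing from the destination back to the start) + 180° = 39.74°
Δθ = θ₂ − θ₁ = -48.2°

-48.2°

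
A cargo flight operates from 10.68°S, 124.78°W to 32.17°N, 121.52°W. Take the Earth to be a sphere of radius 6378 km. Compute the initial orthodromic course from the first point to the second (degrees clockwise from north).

4.1°

N = sin Δλ·cos φ₂ = +0.0481;  D = cos φ₁ sin φ₂ − sin φ₁ cos φ₂ cos Δλ = +0.6798
initial course = atan2(N, D) = 4.05°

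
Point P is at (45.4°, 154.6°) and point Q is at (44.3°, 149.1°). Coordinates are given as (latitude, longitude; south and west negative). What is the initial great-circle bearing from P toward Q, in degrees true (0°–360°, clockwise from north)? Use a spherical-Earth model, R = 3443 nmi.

θ = atan2( sin Δλ·cos φ₂ ,  cos φ₁ sin φ₂ − sin φ₁ cos φ₂ cos Δλ )
  = atan2(-0.0686, -0.0169) = 256.20°

256.2°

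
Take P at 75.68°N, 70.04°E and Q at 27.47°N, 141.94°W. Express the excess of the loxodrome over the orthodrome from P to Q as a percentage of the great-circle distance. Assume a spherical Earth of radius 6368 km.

Great circle: σ = 1.3069 rad → d_gc = Rσ = 8322.6 km
Rhumb: Δφ = -0.8414, Δλ = +2.5834, Δψ = -1.5756, q = Δφ/Δψ = 0.5341 → d_rh = R√(Δφ²+q²Δλ²) = 10290.8 km
Excess = (10290.8 − 8322.6) / 8322.6 = 1968.2 / 8322.6 = 23.649% ≈ 23.6%

23.6%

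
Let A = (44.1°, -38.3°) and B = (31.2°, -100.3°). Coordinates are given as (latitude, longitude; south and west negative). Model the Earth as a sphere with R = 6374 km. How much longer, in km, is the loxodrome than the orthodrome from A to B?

Great circle: cos σ = sin φ₁ sin φ₂ + cos φ₁ cos φ₂ cos Δλ,  σ = 0.8647 rad → d_gc = 5511.5 km
Rhumb line: Δψ = -0.2857, q = Δφ/Δψ = 0.7881, d_rh = R√(Δφ²+q²Δλ²) = 5621.9 km
Excess = 5621.9 − 5511.5 = 110.4 ≈ 110 km

110 km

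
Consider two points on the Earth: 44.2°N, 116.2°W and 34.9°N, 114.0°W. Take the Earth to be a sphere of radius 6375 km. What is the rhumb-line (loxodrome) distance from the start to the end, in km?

1052 km

Δψ = ln[tan(π/4+φ₂/2)/tan(π/4+φ₁/2)] = -0.2111;  Δφ = -0.1623 rad,  Δλ = +0.0384 rad
q = Δφ/Δψ = 0.7691
d = R·√(Δφ² + q²Δλ²) = 6375·0.16498 = 1052 km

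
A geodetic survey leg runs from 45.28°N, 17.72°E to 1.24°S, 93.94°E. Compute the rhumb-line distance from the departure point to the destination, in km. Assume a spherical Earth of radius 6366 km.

9155 km

Δψ = ln[tan(π/4+φ₂/2)/tan(π/4+φ₁/2)] = -0.9099;  Δφ = -0.8119 rad,  Δλ = +1.3303 rad
q = Δφ/Δψ = 0.8923
d = R·√(Δφ² + q²Δλ²) = 6366·1.43812 = 9155 km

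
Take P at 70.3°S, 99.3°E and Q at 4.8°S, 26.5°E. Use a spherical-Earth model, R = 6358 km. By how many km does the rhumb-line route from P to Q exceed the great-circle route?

Great circle: cos σ = sin φ₁ sin φ₂ + cos φ₁ cos φ₂ cos Δλ,  σ = 1.3917 rad → d_gc = 8848.61 km
Rhumb line: Δψ = +1.6670, q = Δφ/Δψ = 0.6858, d_rh = R√(Δφ²+q²Δλ²) = 9139.10 km
Excess = 9139.10 − 8848.61 = 290.49 ≈ 290 km

290 km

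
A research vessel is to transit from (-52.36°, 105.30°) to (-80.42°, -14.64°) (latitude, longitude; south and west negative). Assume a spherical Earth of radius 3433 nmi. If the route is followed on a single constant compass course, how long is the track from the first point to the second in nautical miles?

Δψ = ln[tan(π/4+φ₂/2)/tan(π/4+φ₁/2)] = -1.4030;  Δφ = -0.4897 rad,  Δλ = -2.0933 rad
q = Δφ/Δψ = 0.3491
d = R·√(Δφ² + q²Δλ²) = 3433·0.87967 = 3020 nmi

3020 nmi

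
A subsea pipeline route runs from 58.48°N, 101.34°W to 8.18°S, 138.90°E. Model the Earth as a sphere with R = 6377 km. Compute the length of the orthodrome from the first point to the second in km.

12490 km

Haversine: a = sin²(Δφ/2)+cos φ₁ cos φ₂ sin²(Δλ/2) = 0.68907;  σ = 2·atan2(√a,√(1−a))
σ = 112.219° → d = Rσ = 6377·1.95859 = 12490 km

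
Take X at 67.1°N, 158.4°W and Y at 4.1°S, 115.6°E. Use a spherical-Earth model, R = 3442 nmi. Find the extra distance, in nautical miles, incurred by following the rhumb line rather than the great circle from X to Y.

213 nmi

Great circle: cos σ = sin φ₁ sin φ₂ + cos φ₁ cos φ₂ cos Δλ,  σ = 1.6096 rad → d_gc = 5540.2 nmi
Rhumb line: Δψ = -1.6684, q = Δφ/Δψ = 0.7448, d_rh = R√(Δφ²+q²Δλ²) = 5753.5 nmi
Excess = 5753.5 − 5540.2 = 213.3 ≈ 213 nmi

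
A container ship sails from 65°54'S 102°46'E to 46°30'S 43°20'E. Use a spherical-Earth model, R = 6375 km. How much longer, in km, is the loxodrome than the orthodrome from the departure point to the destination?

133 km

Great circle: cos σ = sin φ₁ sin φ₂ + cos φ₁ cos φ₂ cos Δλ,  σ = 0.6350 rad → d_gc = 4048.0 km
Rhumb line: Δψ = +0.6254, q = Δφ/Δψ = 0.5414, d_rh = R√(Δφ²+q²Δλ²) = 4180.7 km
Excess = 4180.7 − 4048.0 = 132.7 ≈ 133 km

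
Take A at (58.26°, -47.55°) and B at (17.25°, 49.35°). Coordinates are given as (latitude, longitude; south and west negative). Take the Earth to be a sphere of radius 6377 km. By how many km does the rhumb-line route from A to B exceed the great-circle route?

519 km

Great circle: cos σ = sin φ₁ sin φ₂ + cos φ₁ cos φ₂ cos Δλ,  σ = 1.3778 rad → d_gc = 8786.0 km
Rhumb line: Δψ = -0.9520, q = Δφ/Δψ = 0.7518, d_rh = R√(Δφ²+q²Δλ²) = 9304.8 km
Excess = 9304.8 − 8786.0 = 518.8 ≈ 519 km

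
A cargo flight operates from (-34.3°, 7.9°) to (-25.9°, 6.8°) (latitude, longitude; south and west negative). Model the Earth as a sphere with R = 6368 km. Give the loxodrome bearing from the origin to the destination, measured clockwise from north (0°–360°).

Meridional parts: M(φ₁)=-0.6380, M(φ₂)=-0.4683 → ΔM = +0.1697;  Δλ = -0.0192 rad
tan C = Δλ / ΔM = -0.1131 → C = 353.55°

353.5°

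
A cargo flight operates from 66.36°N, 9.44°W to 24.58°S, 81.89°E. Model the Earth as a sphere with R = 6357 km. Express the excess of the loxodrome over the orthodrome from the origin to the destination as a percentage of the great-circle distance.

2.8%

Great circle: σ = 1.9709 rad → d_gc = Rσ = 12529.1 km
Rhumb: Δφ = -1.5872, Δλ = +1.5940, Δψ = -2.0069, q = Δφ/Δψ = 0.7909 → d_rh = R√(Δφ²+q²Δλ²) = 12885.2 km
Excess = (12885.2 − 12529.1) / 12529.1 = 356.1 / 12529.1 = 2.84% ≈ 2.8%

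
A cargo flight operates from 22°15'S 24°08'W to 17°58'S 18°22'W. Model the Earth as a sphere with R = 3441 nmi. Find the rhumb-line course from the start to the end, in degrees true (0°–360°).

51.6°

Meridional parts: M(φ₁)=-0.3985, M(φ₂)=-0.3188 → ΔM = +0.0796;  Δλ = +0.1006 rad
tan C = Δλ / ΔM = +1.2639 → C = 51.65°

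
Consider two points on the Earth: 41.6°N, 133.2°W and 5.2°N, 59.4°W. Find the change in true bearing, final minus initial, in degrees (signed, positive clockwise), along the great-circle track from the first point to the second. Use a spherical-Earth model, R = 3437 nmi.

At departure: θ₁ = atan2(sin Δλ cos φ₂, cos φ₁ sin φ₂ − sin φ₁ cos φ₂ cos Δλ) = 96.96°
At arrival: θ₂ = atan2(sin Δλ cos φ₁, −cos φ₂ sin φ₁ + sin φ₂ cos φ₁ cos Δλ) = 131.81°
Δθ = θ₂ − θ₁ = +34.9°

+34.9°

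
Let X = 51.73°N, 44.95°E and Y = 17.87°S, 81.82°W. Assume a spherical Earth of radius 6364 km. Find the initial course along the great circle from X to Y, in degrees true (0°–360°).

288.6°

θ = atan2( sin Δλ·cos φ₂ ,  cos φ₁ sin φ₂ − sin φ₁ cos φ₂ cos Δλ )
  = atan2(-0.7624, +0.2572) = 288.64°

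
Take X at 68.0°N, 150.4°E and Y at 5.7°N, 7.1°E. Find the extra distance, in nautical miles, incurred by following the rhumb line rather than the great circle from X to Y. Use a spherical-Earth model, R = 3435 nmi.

Great circle: cos σ = sin φ₁ sin φ₂ + cos φ₁ cos φ₂ cos Δλ,  σ = 1.7791 rad → d_gc = 6111.1 nmi
Rhumb line: Δψ = -1.5383, q = Δφ/Δψ = 0.7068, d_rh = R√(Δφ²+q²Δλ²) = 7129.3 nmi
Excess = 7129.3 − 6111.1 = 1018.2 ≈ 1018 nmi

1018 nmi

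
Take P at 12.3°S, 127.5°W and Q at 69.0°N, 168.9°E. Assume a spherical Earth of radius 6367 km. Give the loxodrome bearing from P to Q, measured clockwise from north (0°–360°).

Δψ = ln[tan(π/4+φ₂/2)/tan(π/4+φ₁/2)] = +1.9019
Δλ = -1.1100 rad (taken the short way round)
course = atan2(Δλ, Δψ) = 329.73°

329.7°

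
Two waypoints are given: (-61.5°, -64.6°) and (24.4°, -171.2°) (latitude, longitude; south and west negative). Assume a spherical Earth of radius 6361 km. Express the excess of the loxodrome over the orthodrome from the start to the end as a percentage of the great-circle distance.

Great circle: σ = 2.0797 rad → d_gc = Rσ = 13228.7 km
Rhumb: Δφ = +1.4992, Δλ = -1.8605, Δψ = +1.8099, q = Δφ/Δψ = 0.8284 → d_rh = R√(Δφ²+q²Δλ²) = 13676.8 km
Excess = (13676.8 − 13228.7) / 13228.7 = 448.1 / 13228.7 = 3.39% ≈ 3.4%

3.4%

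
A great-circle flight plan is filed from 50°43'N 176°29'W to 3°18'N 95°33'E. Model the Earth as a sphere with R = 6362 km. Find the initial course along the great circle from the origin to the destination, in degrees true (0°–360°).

N = sin Δλ·cos φ₂ = -0.9977;  D = cos φ₁ sin φ₂ − sin φ₁ cos φ₂ cos Δλ = +0.0090
initial course = atan2(N, D) = 270.52°

270.5°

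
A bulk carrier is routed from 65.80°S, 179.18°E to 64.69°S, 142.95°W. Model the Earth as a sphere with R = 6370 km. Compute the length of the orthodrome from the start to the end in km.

Haversine: a = sin²(Δφ/2)+cos φ₁ cos φ₂ sin²(Δλ/2) = 0.01855;  σ = 2·atan2(√a,√(1−a))
σ = 15.655° → d = Rσ = 6370·0.27322 = 1740 km

1740 km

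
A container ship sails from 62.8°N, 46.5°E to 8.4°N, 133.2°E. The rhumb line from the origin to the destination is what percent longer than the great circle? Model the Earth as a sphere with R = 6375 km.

Great circle: σ = 1.4142 rad → d_gc = Rσ = 9015.5 km
Rhumb: Δφ = -0.9495, Δλ = +1.5132, Δψ = -1.2720, q = Δφ/Δψ = 0.7464 → d_rh = R√(Δφ²+q²Δλ²) = 9406.7 km
Excess = (9406.7 − 9015.5) / 9015.5 = 391.2 / 9015.5 = 4.34% ≈ 4.3%

4.3%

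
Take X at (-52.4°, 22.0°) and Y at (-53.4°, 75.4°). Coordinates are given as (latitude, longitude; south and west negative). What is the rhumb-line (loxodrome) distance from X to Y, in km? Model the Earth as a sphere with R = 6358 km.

Δψ = ln[tan(π/4+φ₂/2)/tan(π/4+φ₁/2)] = -0.0289;  Δφ = -0.0175 rad,  Δλ = +0.9320 rad
q = Δφ/Δψ = 0.6032
d = R·√(Δφ² + q²Δλ²) = 6358·0.56243 = 3576 km

3576 km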